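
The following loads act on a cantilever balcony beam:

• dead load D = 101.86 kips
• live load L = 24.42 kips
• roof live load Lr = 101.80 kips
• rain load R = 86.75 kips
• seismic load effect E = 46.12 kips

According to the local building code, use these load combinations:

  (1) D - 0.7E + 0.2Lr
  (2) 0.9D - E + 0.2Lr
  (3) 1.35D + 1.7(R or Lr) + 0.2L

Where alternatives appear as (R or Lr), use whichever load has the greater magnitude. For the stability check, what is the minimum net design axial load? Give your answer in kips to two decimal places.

65.91 kips

(R or Lr) → Lr = 101.80 kips.
(1) 1.0(101.86) - 0.7(46.12) + 0.2(101.80) = 89.94
(2) 0.9(101.86) - 1.0(46.12) + 0.2(101.80) = 65.91
(3) 1.35(101.86) + 1.7(101.80) + 0.2(24.42) = 315.46
Combination 2 gives the minimum: 65.91 kips.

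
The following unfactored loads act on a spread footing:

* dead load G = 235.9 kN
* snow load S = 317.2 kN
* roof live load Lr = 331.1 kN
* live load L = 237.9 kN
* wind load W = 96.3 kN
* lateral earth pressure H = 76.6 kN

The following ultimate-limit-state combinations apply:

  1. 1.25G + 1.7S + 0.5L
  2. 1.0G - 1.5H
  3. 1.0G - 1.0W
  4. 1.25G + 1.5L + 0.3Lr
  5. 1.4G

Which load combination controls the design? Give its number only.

Combination 1

1. 1.25(235.9) + 1.7(317.2) + 0.5(237.9) = 294.88 + 539.24 + 118.95 = 953.07
2. 1.0(235.9) - 1.5(76.6) = 235.90 - 114.90 = 121.00
3. 1.0(235.9) - 1.0(96.3) = 235.90 - 96.30 = 139.60
4. 1.25(235.9) + 1.5(237.9) + 0.3(331.1) = 294.88 + 356.85 + 99.33 = 751.06
5. 1.4(235.9) = 330.26
The largest value is 953.07 kN from combination 1.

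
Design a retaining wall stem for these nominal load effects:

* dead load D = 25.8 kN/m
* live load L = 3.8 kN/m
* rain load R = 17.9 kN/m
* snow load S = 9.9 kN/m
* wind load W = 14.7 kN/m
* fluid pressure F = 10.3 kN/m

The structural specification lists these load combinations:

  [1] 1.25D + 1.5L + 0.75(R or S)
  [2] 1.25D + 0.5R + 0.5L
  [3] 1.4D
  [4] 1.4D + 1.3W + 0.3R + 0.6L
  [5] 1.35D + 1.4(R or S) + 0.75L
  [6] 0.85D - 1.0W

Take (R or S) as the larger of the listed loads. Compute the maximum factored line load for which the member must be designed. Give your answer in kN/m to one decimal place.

62.9 kN/m

(R or S) → R = 17.9 kN/m.
[1] 1.25(25.8) + 1.5(3.8) + 0.75(17.9) = 32.3 + 5.7 + 13.4 = 51.4
[2] 1.25(25.8) + 0.5(17.9) + 0.5(3.8) = 43.1
[3] 1.4(25.8) = 36.1
[4] 1.4(25.8) + 1.3(14.7) + 0.3(17.9) + 0.6(3.8) = 36.1 + 19.1 + 5.4 + 2.3 = 62.9
[5] 1.35(25.8) + 1.4(17.9) + 0.75(3.8) = 62.7
[6] 0.85(25.8) - 1.0(14.7) = 21.9 - 14.7 = 7.2
Combination 4 governs: w_u = 62.9 kN/m.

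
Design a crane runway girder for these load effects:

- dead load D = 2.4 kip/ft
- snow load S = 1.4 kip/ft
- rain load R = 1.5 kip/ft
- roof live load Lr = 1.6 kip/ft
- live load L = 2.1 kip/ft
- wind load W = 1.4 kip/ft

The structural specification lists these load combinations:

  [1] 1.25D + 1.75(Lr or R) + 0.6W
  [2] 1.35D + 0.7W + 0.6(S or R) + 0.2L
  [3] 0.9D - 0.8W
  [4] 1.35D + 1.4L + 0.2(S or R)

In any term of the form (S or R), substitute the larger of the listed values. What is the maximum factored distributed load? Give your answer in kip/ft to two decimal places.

6.64 kip/ft

(Lr or R) → Lr = 1.6 kip/ft; (S or R) → R = 1.5 kip/ft.
[1] 1.25(2.4) + 1.75(1.6) + 0.6(1.4) = 6.64
[2] 1.35(2.4) + 0.7(1.4) + 0.6(1.5) + 0.2(2.1) = 5.54
[3] 0.9(2.4) - 0.8(1.4) = 1.04
[4] 1.35(2.4) + 1.4(2.1) + 0.2(1.5) = 6.48
Maximum is from combination 1.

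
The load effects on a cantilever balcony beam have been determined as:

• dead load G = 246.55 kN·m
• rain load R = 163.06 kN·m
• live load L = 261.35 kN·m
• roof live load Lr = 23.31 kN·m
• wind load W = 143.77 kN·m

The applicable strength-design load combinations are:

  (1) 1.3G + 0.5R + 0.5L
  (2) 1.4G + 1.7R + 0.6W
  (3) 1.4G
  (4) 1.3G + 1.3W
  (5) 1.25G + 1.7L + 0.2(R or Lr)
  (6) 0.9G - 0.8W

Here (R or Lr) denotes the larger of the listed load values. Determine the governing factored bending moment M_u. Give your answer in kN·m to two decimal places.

785.09 kN·m

(R or Lr) → R = 163.06 kN·m.
(1) 1.3(246.55) + 0.5(163.06) + 0.5(261.35) = 532.72
(2) 1.4(246.55) + 1.7(163.06) + 0.6(143.77) = 708.63
(3) 1.4(246.55) = 345.17
(4) 1.3(246.55) + 1.3(143.77) = 507.42
(5) 1.25(246.55) + 1.7(261.35) + 0.2(163.06) = 785.09
(6) 0.9(246.55) - 0.8(143.77) = 106.88
Maximum is from combination 5.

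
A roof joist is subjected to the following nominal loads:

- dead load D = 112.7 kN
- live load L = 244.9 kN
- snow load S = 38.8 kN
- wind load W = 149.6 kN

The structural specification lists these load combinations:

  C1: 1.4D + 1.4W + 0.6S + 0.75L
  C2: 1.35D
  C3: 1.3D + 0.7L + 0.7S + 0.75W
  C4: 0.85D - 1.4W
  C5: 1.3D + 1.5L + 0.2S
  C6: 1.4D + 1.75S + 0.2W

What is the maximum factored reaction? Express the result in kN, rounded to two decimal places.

574.18 kN

C1: 1.4(112.7) + 1.4(149.6) + 0.6(38.8) + 0.75(244.9) = 574.18
C2: 1.35(112.7) = 152.15
C3: 1.3(112.7) + 0.7(244.9) + 0.7(38.8) + 0.75(149.6) = 457.30
C4: 0.85(112.7) - 1.4(149.6) = -113.65
C5: 1.3(112.7) + 1.5(244.9) + 0.2(38.8) = 521.62
C6: 1.4(112.7) + 1.75(38.8) + 0.2(149.6) = 255.60
The controlling combination is 1, giving 574.18 kN.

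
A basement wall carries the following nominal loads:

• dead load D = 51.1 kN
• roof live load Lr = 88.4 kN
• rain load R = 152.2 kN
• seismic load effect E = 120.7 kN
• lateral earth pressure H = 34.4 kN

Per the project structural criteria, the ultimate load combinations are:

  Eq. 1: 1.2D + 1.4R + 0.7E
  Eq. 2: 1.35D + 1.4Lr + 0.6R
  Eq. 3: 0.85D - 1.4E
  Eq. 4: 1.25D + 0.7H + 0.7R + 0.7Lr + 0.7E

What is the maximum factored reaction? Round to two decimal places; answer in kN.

Eq. 1: 1.2(51.1) + 1.4(152.2) + 0.7(120.7) = 358.89
Eq. 2: 1.35(51.1) + 1.4(88.4) + 0.6(152.2) = 284.07
Eq. 3: 0.85(51.1) - 1.4(120.7) = -125.55
Eq. 4: 1.25(51.1) + 0.7(34.4) + 0.7(152.2) + 0.7(88.4) + 0.7(120.7) = 340.87
Maximum is from combination 1.

358.89 kN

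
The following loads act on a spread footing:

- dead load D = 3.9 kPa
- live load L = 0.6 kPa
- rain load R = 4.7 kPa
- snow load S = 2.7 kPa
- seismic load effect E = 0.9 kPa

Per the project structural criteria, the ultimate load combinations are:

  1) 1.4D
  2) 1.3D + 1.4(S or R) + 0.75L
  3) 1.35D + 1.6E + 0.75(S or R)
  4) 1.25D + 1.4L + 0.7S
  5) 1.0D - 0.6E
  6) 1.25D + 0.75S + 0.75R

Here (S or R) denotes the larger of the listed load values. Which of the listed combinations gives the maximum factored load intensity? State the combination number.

(S or R) → R = 4.7 kPa.
1) 1.4(3.9) = 5.46
2) 1.3(3.9) + 1.4(4.7) + 0.75(0.6) = 5.07 + 6.58 + 0.45 = 12.10
3) 1.35(3.9) + 1.6(0.9) + 0.75(4.7) = 10.23
4) 1.25(3.9) + 1.4(0.6) + 0.7(2.7) = 4.88 + 0.84 + 1.89 = 7.61
5) 1.0(3.9) - 0.6(0.9) = 3.90 - 0.54 = 3.36
6) 1.25(3.9) + 0.75(2.7) + 0.75(4.7) = 10.43
The largest value is 12.10 kPa from combination 2.

Combination 2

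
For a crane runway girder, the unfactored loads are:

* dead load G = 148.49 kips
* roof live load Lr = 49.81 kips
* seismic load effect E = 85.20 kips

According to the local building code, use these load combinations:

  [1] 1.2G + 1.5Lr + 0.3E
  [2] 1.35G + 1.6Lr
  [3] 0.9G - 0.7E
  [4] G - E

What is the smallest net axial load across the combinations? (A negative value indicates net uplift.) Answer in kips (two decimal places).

[1] 1.2(148.49) + 1.5(49.81) + 0.3(85.20) = 278.46
[2] 1.35(148.49) + 1.6(49.81) = 200.46 + 79.70 = 280.16
[3] 0.9(148.49) - 0.7(85.20) = 133.64 - 59.64 = 74.00
[4] 1.0(148.49) - 1.0(85.20) = 148.49 - 85.20 = 63.29
Combination 4 gives the minimum: 63.29 kips.

63.29 kips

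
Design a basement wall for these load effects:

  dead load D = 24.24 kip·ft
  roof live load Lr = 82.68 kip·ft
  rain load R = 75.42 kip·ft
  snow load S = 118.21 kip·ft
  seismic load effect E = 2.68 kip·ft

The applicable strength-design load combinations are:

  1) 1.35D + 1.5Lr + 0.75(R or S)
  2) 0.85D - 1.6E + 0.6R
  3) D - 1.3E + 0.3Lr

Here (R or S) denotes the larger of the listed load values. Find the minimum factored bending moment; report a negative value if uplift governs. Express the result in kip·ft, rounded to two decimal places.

(R or S) → S = 118.21 kip·ft.
1) 1.35(24.24) + 1.5(82.68) + 0.75(118.21) = 32.72 + 124.02 + 88.66 = 245.40
2) 0.85(24.24) - 1.6(2.68) + 0.6(75.42) = 61.57
3) 1.0(24.24) - 1.3(2.68) + 0.3(82.68) = 24.24 - 3.48 + 24.80 = 45.56
Combination 3 gives the minimum: 45.56 kip·ft.

45.56 kip·ft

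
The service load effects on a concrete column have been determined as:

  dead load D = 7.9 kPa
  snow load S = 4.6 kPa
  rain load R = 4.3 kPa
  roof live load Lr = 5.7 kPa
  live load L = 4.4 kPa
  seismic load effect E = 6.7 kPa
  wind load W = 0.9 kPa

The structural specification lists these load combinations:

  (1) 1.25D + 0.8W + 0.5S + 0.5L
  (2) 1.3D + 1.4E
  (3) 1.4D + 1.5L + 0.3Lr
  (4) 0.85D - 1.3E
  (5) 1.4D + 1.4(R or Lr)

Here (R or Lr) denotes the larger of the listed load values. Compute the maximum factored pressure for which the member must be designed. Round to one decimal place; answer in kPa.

(R or Lr) → Lr = 5.7 kPa.
(1) 1.25(7.9) + 0.8(0.9) + 0.5(4.6) + 0.5(4.4) = 9.9 + 0.7 + 2.3 + 2.2 = 15.1
(2) 1.3(7.9) + 1.4(6.7) = 10.3 + 9.4 = 19.7
(3) 1.4(7.9) + 1.5(4.4) + 0.3(5.7) = 11.1 + 6.6 + 1.7 = 19.4
(4) 0.85(7.9) - 1.3(6.7) = 6.7 - 8.7 = -2.0
(5) 1.4(7.9) + 1.4(5.7) = 19.0
The controlling combination is 2, giving 19.7 kPa.

19.7 kPa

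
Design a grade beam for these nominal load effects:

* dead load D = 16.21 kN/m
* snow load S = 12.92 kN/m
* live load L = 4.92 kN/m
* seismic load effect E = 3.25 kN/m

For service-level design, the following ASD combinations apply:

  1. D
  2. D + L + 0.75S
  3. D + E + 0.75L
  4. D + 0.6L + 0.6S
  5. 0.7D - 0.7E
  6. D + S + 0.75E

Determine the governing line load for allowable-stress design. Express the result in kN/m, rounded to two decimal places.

1. 1.0(16.21) = 16.21
2. 1.0(16.21) + 1.0(4.92) + 0.75(12.92) = 16.21 + 4.92 + 9.69 = 30.82
3. 1.0(16.21) + 1.0(3.25) + 0.75(4.92) = 16.21 + 3.25 + 3.69 = 23.15
4. 1.0(16.21) + 0.6(4.92) + 0.6(12.92) = 16.21 + 2.95 + 7.75 = 26.91
5. 0.7(16.21) - 0.7(3.25) = 11.35 - 2.28 = 9.07
6. 1.0(16.21) + 1.0(12.92) + 0.75(3.25) = 16.21 + 12.92 + 2.44 = 31.57
Maximum is from combination 6.

31.57 kN/m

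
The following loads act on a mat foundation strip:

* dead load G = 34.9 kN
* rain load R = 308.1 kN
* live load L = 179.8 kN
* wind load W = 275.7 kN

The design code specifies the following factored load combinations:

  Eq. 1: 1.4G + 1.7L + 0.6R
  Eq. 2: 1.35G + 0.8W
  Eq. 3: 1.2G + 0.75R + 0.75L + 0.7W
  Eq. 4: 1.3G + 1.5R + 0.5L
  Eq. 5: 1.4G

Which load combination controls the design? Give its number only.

Eq. 1: 1.4(34.9) + 1.7(179.8) + 0.6(308.1) = 48.86 + 305.66 + 184.86 = 539.38
Eq. 2: 1.35(34.9) + 0.8(275.7) = 47.12 + 220.56 = 267.68
Eq. 3: 1.2(34.9) + 0.75(308.1) + 0.75(179.8) + 0.7(275.7) = 41.88 + 231.08 + 134.85 + 192.99 = 600.80
Eq. 4: 1.3(34.9) + 1.5(308.1) + 0.5(179.8) = 45.37 + 462.15 + 89.90 = 597.42
Eq. 5: 1.4(34.9) = 48.86
The largest value is 600.80 kN from combination 3.

Combination 3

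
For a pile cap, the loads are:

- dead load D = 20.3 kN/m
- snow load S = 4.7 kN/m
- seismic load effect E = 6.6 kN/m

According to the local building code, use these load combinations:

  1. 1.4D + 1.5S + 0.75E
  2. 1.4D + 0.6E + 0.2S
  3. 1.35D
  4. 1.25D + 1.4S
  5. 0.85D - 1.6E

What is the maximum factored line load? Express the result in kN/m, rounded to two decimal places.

40.42 kN/m

1. 1.4(20.3) + 1.5(4.7) + 0.75(6.6) = 28.42 + 7.05 + 4.95 = 40.42
2. 1.4(20.3) + 0.6(6.6) + 0.2(4.7) = 28.42 + 3.96 + 0.94 = 33.32
3. 1.35(20.3) = 27.41
4. 1.25(20.3) + 1.4(4.7) = 25.38 + 6.58 = 31.96
5. 0.85(20.3) - 1.6(6.6) = 17.26 - 10.56 = 6.70
The controlling combination is 1, giving 40.42 kN/m.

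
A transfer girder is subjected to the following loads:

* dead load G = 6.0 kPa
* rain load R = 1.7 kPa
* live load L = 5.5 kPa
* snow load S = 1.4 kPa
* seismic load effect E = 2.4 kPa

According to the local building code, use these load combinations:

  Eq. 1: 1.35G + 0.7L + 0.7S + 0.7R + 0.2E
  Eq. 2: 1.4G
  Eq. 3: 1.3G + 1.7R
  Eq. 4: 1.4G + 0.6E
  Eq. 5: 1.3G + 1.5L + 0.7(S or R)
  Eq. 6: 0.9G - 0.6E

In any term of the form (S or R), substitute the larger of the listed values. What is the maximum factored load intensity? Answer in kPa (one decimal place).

17.2 kPa

(S or R) → R = 1.7 kPa.
Eq. 1: 1.35(6.0) + 0.7(5.5) + 0.7(1.4) + 0.7(1.7) + 0.2(2.4) = 14.6
Eq. 2: 1.4(6.0) = 8.4
Eq. 3: 1.3(6.0) + 1.7(1.7) = 7.8 + 2.9 = 10.7
Eq. 4: 1.4(6.0) + 0.6(2.4) = 8.4 + 1.4 = 9.8
Eq. 5: 1.3(6.0) + 1.5(5.5) + 0.7(1.7) = 17.2
Eq. 6: 0.9(6.0) - 0.6(2.4) = 5.4 - 1.4 = 4.0
Combination 5 governs: q_u = 17.2 kPa.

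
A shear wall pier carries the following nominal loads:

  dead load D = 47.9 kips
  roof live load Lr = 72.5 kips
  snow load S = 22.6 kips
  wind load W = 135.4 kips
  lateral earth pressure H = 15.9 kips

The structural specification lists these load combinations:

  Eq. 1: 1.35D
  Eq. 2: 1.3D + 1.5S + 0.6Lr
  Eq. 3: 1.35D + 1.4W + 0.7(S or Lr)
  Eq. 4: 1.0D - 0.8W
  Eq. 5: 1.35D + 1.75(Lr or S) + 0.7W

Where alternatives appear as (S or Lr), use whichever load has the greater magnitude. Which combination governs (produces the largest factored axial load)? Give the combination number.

(S or Lr) → Lr = 72.5 kips; (Lr or S) → Lr = 72.5 kips.
Eq. 1: 1.35(47.9) = 64.7
Eq. 2: 1.3(47.9) + 1.5(22.6) + 0.6(72.5) = 139.7
Eq. 3: 1.35(47.9) + 1.4(135.4) + 0.7(72.5) = 305.0
Eq. 4: 1.0(47.9) - 0.8(135.4) = -60.4
Eq. 5: 1.35(47.9) + 1.75(72.5) + 0.7(135.4) = 286.3
The largest value is 305.0 kips from combination 3.

Combination 3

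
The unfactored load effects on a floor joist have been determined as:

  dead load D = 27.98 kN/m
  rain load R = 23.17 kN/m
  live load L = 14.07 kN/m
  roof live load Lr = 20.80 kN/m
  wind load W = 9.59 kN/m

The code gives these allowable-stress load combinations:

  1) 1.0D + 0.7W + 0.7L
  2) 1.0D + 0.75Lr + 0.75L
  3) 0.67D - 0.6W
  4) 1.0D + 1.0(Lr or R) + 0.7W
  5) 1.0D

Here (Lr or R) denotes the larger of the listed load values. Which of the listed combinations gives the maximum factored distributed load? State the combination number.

Combination 4

(Lr or R) → R = 23.17 kN/m.
1) 1.0(27.98) + 0.7(9.59) + 0.7(14.07) = 27.98 + 6.71 + 9.85 = 44.54
2) 1.0(27.98) + 0.75(20.80) + 0.75(14.07) = 27.98 + 15.60 + 10.55 = 54.13
3) 0.67(27.98) - 0.6(9.59) = 12.99
4) 1.0(27.98) + 1.0(23.17) + 0.7(9.59) = 27.98 + 23.17 + 6.71 = 57.86
5) 1.0(27.98) = 27.98
The largest value is 57.86 kN/m from combination 4.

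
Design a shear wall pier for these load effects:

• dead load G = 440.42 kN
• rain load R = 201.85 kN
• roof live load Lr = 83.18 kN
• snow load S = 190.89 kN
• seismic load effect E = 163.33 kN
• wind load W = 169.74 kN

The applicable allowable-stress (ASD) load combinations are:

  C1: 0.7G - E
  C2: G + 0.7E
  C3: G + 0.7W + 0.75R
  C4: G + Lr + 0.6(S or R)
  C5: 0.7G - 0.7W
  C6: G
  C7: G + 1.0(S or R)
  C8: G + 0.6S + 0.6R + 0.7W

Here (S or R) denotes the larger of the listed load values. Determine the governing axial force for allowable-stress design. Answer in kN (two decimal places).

794.88 kN

(S or R) → R = 201.85 kN.
C1: 0.7(440.42) - 1.0(163.33) = 308.29 - 163.33 = 144.96
C2: 1.0(440.42) + 0.7(163.33) = 440.42 + 114.33 = 554.75
C3: 1.0(440.42) + 0.7(169.74) + 0.75(201.85) = 440.42 + 118.82 + 151.39 = 710.63
C4: 1.0(440.42) + 1.0(83.18) + 0.6(201.85) = 440.42 + 83.18 + 121.11 = 644.71
C5: 0.7(440.42) - 0.7(169.74) = 189.48
C6: 1.0(440.42) = 440.42
C7: 1.0(440.42) + 1.0(201.85) = 440.42 + 201.85 = 642.27
C8: 1.0(440.42) + 0.6(190.89) + 0.6(201.85) + 0.7(169.74) = 440.42 + 114.53 + 121.11 + 118.82 = 794.88
Combination 8 governs: N = 794.88 kN.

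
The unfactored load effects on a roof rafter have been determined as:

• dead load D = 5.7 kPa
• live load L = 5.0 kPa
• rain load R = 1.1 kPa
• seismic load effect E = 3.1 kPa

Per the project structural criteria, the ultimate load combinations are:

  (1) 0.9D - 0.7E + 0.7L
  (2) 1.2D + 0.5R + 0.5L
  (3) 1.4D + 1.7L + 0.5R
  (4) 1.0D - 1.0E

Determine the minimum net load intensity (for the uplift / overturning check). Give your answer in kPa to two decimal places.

(1) 0.9(5.7) - 0.7(3.1) + 0.7(5.0) = 6.46
(2) 1.2(5.7) + 0.5(1.1) + 0.5(5.0) = 9.89
(3) 1.4(5.7) + 1.7(5.0) + 0.5(1.1) = 17.03
(4) 1.0(5.7) - 1.0(3.1) = 2.60
Combination 4 gives the minimum: 2.60 kPa.

2.60 kPa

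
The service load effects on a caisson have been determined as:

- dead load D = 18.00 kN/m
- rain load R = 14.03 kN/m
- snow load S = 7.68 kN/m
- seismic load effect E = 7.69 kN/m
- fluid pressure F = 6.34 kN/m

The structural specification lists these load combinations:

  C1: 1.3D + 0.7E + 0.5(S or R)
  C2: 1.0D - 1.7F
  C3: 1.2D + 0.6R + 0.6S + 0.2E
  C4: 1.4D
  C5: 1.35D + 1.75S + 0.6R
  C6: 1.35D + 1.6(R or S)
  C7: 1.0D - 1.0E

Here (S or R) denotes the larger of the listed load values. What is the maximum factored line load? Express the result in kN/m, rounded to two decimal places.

(S or R) → R = 14.03 kN/m; (R or S) → R = 14.03 kN/m.
C1: 1.3(18.00) + 0.7(7.69) + 0.5(14.03) = 23.40 + 5.38 + 7.02 = 35.80
C2: 1.0(18.00) - 1.7(6.34) = 18.00 - 10.78 = 7.22
C3: 1.2(18.00) + 0.6(14.03) + 0.6(7.68) + 0.2(7.69) = 36.16
C4: 1.4(18.00) = 25.20
C5: 1.35(18.00) + 1.75(7.68) + 0.6(14.03) = 24.30 + 13.44 + 8.42 = 46.16
C6: 1.35(18.00) + 1.6(14.03) = 24.30 + 22.45 = 46.75
C7: 1.0(18.00) - 1.0(7.69) = 18.00 - 7.69 = 10.31
Maximum is from combination 6.

46.75 kN/m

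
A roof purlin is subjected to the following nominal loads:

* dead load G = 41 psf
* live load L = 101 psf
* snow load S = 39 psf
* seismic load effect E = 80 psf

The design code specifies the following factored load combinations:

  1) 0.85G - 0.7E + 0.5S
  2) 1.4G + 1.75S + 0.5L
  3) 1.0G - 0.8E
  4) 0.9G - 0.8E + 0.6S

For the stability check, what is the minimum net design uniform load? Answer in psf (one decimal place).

1) 0.85(41) - 0.7(80) + 0.5(39) = -1.7
2) 1.4(41) + 1.75(39) + 0.5(101) = 176.2
3) 1.0(41) - 0.8(80) = -23.0
4) 0.9(41) - 0.8(80) + 0.6(39) = -3.7
Combination 3 gives the minimum: -23.0 psf.

-23.0 psf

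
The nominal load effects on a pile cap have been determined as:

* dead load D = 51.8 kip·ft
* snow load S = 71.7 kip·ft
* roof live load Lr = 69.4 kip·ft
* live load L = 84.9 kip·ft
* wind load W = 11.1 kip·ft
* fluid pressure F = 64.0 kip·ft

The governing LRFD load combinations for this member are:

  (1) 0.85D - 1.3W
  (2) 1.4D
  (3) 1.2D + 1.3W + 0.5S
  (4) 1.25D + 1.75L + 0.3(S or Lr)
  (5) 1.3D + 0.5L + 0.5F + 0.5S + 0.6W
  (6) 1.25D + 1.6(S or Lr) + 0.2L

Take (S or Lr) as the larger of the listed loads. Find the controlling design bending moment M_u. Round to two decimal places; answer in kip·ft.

234.84 kip·ft

(S or Lr) → S = 71.7 kip·ft.
(1) 0.85(51.8) - 1.3(11.1) = 44.03 - 14.43 = 29.60
(2) 1.4(51.8) = 72.52
(3) 1.2(51.8) + 1.3(11.1) + 0.5(71.7) = 62.16 + 14.43 + 35.85 = 112.44
(4) 1.25(51.8) + 1.75(84.9) + 0.3(71.7) = 64.75 + 148.58 + 21.51 = 234.84
(5) 1.3(51.8) + 0.5(84.9) + 0.5(64.0) + 0.5(71.7) + 0.6(11.1) = 67.34 + 42.45 + 32.00 + 35.85 + 6.66 = 184.30
(6) 1.25(51.8) + 1.6(71.7) + 0.2(84.9) = 64.75 + 114.72 + 16.98 = 196.45
Combination 4 governs: M_u = 234.84 kip·ft.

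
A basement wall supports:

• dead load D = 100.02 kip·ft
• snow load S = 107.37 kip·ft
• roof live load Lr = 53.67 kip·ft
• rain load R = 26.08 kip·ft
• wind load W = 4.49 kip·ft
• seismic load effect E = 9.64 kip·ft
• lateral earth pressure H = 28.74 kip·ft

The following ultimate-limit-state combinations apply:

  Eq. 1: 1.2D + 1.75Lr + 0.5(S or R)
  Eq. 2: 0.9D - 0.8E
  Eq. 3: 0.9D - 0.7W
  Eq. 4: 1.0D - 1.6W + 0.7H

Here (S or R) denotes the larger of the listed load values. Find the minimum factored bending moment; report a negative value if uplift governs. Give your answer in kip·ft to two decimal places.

82.31 kip·ft

(S or R) → S = 107.37 kip·ft.
Eq. 1: 1.2(100.02) + 1.75(53.67) + 0.5(107.37) = 120.02 + 93.92 + 53.69 = 267.63
Eq. 2: 0.9(100.02) - 0.8(9.64) = 90.02 - 7.71 = 82.31
Eq. 3: 0.9(100.02) - 0.7(4.49) = 90.02 - 3.14 = 86.88
Eq. 4: 1.0(100.02) - 1.6(4.49) + 0.7(28.74) = 112.95
Combination 2 gives the minimum: 82.31 kip·ft.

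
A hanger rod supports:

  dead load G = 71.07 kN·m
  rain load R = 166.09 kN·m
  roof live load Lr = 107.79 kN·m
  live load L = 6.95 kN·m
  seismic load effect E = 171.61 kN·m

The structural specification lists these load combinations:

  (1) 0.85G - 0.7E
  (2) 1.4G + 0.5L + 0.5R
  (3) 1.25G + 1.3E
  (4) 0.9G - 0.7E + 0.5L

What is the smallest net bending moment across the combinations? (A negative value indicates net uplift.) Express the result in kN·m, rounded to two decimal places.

-59.72 kN·m

(1) 0.85(71.07) - 0.7(171.61) = 60.41 - 120.13 = -59.72
(2) 1.4(71.07) + 0.5(6.95) + 0.5(166.09) = 186.02
(3) 1.25(71.07) + 1.3(171.61) = 88.84 + 223.09 = 311.93
(4) 0.9(71.07) - 0.7(171.61) + 0.5(6.95) = 63.96 - 120.13 + 3.48 = -52.69
Combination 1 gives the minimum: -59.72 kN·m.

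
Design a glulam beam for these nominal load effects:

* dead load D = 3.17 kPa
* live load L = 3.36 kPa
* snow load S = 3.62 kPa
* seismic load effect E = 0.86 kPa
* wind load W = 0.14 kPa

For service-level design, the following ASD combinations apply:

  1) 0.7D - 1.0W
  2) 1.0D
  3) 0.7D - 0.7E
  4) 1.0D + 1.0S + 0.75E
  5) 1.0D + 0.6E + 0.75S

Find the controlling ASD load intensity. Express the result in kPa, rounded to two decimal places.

1) 0.7(3.17) - 1.0(0.14) = 2.22 - 0.14 = 2.08
2) 1.0(3.17) = 3.17
3) 0.7(3.17) - 0.7(0.86) = 2.22 - 0.60 = 1.62
4) 1.0(3.17) + 1.0(3.62) + 0.75(0.86) = 3.17 + 3.62 + 0.65 = 7.44
5) 1.0(3.17) + 0.6(0.86) + 0.75(3.62) = 6.40
The controlling combination is 4, giving 7.44 kPa.

7.44 kPa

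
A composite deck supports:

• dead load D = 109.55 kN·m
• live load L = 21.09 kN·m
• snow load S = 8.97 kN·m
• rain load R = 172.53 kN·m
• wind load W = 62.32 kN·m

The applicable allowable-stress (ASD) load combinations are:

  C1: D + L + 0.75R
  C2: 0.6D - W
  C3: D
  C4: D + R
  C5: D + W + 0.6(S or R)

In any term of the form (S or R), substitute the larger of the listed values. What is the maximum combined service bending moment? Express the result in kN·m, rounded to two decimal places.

282.08 kN·m

(S or R) → R = 172.53 kN·m.
C1: 1.0(109.55) + 1.0(21.09) + 0.75(172.53) = 109.55 + 21.09 + 129.40 = 260.04
C2: 0.6(109.55) - 1.0(62.32) = 65.73 - 62.32 = 3.41
C3: 1.0(109.55) = 109.55
C4: 1.0(109.55) + 1.0(172.53) = 109.55 + 172.53 = 282.08
C5: 1.0(109.55) + 1.0(62.32) + 0.6(172.53) = 109.55 + 62.32 + 103.52 = 275.39
Maximum is from combination 4.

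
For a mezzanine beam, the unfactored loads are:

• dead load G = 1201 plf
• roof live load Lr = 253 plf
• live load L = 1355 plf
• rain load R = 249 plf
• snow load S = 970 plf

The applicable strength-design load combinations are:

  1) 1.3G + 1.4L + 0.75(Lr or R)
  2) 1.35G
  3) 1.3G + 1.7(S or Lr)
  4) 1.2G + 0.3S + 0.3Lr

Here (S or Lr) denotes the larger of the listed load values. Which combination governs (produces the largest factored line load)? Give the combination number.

Combination 1

(Lr or R) → Lr = 253 plf; (S or Lr) → S = 970 plf.
1) 1.3(1201) + 1.4(1355) + 0.75(253) = 3648.1
2) 1.35(1201) = 1621.4
3) 1.3(1201) + 1.7(970) = 3210.3
4) 1.2(1201) + 0.3(970) + 0.3(253) = 1808.1
The largest value is 3648.1 plf from combination 1.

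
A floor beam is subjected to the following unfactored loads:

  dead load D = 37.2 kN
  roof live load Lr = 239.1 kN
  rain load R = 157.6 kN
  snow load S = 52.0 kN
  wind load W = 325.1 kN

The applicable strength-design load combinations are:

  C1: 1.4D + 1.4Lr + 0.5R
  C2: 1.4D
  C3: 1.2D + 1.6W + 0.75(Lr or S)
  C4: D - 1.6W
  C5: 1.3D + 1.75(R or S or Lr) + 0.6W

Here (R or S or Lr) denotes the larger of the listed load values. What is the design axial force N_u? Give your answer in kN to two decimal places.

744.13 kN

(Lr or S) → Lr = 239.1 kN; (R or S or Lr) → Lr = 239.1 kN.
C1: 1.4(37.2) + 1.4(239.1) + 0.5(157.6) = 52.08 + 334.74 + 78.80 = 465.62
C2: 1.4(37.2) = 52.08
C3: 1.2(37.2) + 1.6(325.1) + 0.75(239.1) = 44.64 + 520.16 + 179.33 = 744.13
C4: 1.0(37.2) - 1.6(325.1) = 37.20 - 520.16 = -482.96
C5: 1.3(37.2) + 1.75(239.1) + 0.6(325.1) = 48.36 + 418.43 + 195.06 = 661.85
The controlling combination is 3, giving 744.13 kN.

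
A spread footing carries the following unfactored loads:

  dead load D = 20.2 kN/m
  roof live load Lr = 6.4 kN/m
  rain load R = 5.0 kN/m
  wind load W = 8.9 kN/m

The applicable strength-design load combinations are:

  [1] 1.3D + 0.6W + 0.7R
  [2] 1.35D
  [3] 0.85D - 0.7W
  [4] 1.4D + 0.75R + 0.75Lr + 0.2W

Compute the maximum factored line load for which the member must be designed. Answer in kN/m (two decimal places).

38.61 kN/m

[1] 1.3(20.2) + 0.6(8.9) + 0.7(5.0) = 26.26 + 5.34 + 3.50 = 35.10
[2] 1.35(20.2) = 27.27
[3] 0.85(20.2) - 0.7(8.9) = 17.17 - 6.23 = 10.94
[4] 1.4(20.2) + 0.75(5.0) + 0.75(6.4) + 0.2(8.9) = 28.28 + 3.75 + 4.80 + 1.78 = 38.61
The controlling combination is 4, giving 38.61 kN/m.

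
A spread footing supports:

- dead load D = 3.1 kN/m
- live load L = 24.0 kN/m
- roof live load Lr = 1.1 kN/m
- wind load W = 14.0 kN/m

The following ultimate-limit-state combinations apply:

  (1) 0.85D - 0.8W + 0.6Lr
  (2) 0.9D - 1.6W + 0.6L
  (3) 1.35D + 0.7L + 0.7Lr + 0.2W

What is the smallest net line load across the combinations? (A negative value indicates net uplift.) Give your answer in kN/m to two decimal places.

-7.91 kN/m

(1) 0.85(3.1) - 0.8(14.0) + 0.6(1.1) = -7.91
(2) 0.9(3.1) - 1.6(14.0) + 0.6(24.0) = 2.79 - 22.40 + 14.40 = -5.21
(3) 1.35(3.1) + 0.7(24.0) + 0.7(1.1) + 0.2(14.0) = 4.19 + 16.80 + 0.77 + 2.80 = 24.56
Combination 1 gives the minimum: -7.91 kN/m.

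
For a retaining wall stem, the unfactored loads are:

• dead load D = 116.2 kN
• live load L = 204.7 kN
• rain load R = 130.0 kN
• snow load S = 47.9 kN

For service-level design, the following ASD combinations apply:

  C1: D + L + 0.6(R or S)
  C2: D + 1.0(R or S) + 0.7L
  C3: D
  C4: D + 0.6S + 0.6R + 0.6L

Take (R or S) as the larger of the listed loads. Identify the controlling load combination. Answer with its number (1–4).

(R or S) → R = 130.0 kN.
C1: 1.0(116.2) + 1.0(204.7) + 0.6(130.0) = 398.90
C2: 1.0(116.2) + 1.0(130.0) + 0.7(204.7) = 389.49
C3: 1.0(116.2) = 116.20
C4: 1.0(116.2) + 0.6(47.9) + 0.6(130.0) + 0.6(204.7) = 345.76
The largest value is 398.90 kN from combination 1.

Combination 1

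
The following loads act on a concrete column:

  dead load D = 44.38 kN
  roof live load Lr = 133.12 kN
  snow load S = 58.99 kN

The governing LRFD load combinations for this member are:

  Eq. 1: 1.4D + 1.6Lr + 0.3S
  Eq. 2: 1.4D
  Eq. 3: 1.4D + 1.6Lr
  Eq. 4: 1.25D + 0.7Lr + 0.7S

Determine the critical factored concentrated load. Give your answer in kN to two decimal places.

292.82 kN

Eq. 1: 1.4(44.38) + 1.6(133.12) + 0.3(58.99) = 62.13 + 212.99 + 17.70 = 292.82
Eq. 2: 1.4(44.38) = 62.13
Eq. 3: 1.4(44.38) + 1.6(133.12) = 62.13 + 212.99 = 275.12
Eq. 4: 1.25(44.38) + 0.7(133.12) + 0.7(58.99) = 55.48 + 93.18 + 41.29 = 189.95
Maximum is from combination 1.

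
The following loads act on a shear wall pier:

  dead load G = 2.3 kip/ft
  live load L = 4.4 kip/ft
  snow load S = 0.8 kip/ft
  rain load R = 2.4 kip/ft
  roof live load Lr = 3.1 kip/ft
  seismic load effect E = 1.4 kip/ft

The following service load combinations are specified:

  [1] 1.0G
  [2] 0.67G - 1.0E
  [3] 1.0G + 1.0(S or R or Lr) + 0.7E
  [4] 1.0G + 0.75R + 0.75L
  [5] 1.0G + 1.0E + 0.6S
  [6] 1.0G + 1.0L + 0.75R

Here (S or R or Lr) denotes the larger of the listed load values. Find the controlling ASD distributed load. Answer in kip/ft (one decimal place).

(S or R or Lr) → Lr = 3.1 kip/ft.
[1] 1.0(2.3) = 2.3
[2] 0.67(2.3) - 1.0(1.4) = 1.5 - 1.4 = 0.1
[3] 1.0(2.3) + 1.0(3.1) + 0.7(1.4) = 2.3 + 3.1 + 1.0 = 6.4
[4] 1.0(2.3) + 0.75(2.4) + 0.75(4.4) = 2.3 + 1.8 + 3.3 = 7.4
[5] 1.0(2.3) + 1.0(1.4) + 0.6(0.8) = 2.3 + 1.4 + 0.5 = 4.2
[6] 1.0(2.3) + 1.0(4.4) + 0.75(2.4) = 2.3 + 4.4 + 1.8 = 8.5
Maximum is from combination 6.

8.5 kip/ft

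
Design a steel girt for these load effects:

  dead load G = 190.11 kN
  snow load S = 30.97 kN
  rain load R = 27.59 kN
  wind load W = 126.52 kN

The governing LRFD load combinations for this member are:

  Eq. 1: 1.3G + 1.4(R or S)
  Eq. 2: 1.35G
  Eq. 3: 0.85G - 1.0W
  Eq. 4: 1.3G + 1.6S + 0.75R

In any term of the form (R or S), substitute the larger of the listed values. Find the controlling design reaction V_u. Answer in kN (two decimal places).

(R or S) → S = 30.97 kN.
Eq. 1: 1.3(190.11) + 1.4(30.97) = 290.50
Eq. 2: 1.35(190.11) = 256.65
Eq. 3: 0.85(190.11) - 1.0(126.52) = 35.07
Eq. 4: 1.3(190.11) + 1.6(30.97) + 0.75(27.59) = 317.39
Maximum is from combination 4.

317.39 kN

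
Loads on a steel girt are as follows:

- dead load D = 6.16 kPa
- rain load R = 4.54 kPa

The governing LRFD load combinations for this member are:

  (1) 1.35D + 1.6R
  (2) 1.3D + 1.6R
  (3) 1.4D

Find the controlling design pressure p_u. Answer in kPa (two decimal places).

(1) 1.35(6.16) + 1.6(4.54) = 8.32 + 7.26 = 15.58
(2) 1.3(6.16) + 1.6(4.54) = 8.01 + 7.26 = 15.27
(3) 1.4(6.16) = 8.62
The controlling combination is 1, giving 15.58 kPa.

15.58 kPa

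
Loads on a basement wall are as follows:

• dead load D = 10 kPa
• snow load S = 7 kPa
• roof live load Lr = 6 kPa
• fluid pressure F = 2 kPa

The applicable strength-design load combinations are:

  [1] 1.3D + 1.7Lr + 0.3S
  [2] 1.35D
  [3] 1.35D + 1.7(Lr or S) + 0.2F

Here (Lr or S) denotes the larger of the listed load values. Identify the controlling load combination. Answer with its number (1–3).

Combination 3

(Lr or S) → S = 7 kPa.
[1] 1.3(10) + 1.7(6) + 0.3(7) = 25.3
[2] 1.35(10) = 13.5
[3] 1.35(10) + 1.7(7) + 0.2(2) = 25.8
The largest value is 25.8 kPa from combination 3.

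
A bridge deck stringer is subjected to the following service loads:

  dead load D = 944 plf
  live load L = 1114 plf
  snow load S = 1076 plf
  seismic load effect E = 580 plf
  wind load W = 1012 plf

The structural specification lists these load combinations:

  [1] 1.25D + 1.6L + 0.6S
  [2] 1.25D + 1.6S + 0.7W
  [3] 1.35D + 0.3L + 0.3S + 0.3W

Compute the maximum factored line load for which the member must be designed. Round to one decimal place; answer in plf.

[1] 1.25(944) + 1.6(1114) + 0.6(1076) = 1180.0 + 1782.4 + 645.6 = 3608.0
[2] 1.25(944) + 1.6(1076) + 0.7(1012) = 1180.0 + 1721.6 + 708.4 = 3610.0
[3] 1.35(944) + 0.3(1114) + 0.3(1076) + 0.3(1012) = 1274.4 + 334.2 + 322.8 + 303.6 = 2235.0
Maximum is from combination 2.

3610.0 plf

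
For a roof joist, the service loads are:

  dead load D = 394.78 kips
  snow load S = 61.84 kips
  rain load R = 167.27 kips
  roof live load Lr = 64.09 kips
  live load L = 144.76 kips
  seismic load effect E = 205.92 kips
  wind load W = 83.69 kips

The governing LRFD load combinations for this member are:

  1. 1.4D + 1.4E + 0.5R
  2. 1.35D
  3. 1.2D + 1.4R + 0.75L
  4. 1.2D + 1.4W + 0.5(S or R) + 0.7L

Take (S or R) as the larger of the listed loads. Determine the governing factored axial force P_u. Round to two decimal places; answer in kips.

(S or R) → R = 167.27 kips.
1. 1.4(394.78) + 1.4(205.92) + 0.5(167.27) = 924.62
2. 1.35(394.78) = 532.95
3. 1.2(394.78) + 1.4(167.27) + 0.75(144.76) = 816.48
4. 1.2(394.78) + 1.4(83.69) + 0.5(167.27) + 0.7(144.76) = 775.87
Maximum is from combination 1.

924.62 kips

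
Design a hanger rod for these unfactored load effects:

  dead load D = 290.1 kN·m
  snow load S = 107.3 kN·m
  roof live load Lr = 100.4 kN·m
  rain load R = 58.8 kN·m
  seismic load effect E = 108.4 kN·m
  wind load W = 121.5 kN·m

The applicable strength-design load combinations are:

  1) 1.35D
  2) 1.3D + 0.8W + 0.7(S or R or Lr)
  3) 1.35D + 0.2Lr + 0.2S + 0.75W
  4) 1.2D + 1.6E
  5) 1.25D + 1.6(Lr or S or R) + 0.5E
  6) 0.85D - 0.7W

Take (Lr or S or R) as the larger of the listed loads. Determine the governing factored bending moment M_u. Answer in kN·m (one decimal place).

588.5 kN·m

(S or R or Lr) → S = 107.3 kN·m; (Lr or S or R) → S = 107.3 kN·m.
1) 1.35(290.1) = 391.6
2) 1.3(290.1) + 0.8(121.5) + 0.7(107.3) = 549.4
3) 1.35(290.1) + 0.2(100.4) + 0.2(107.3) + 0.75(121.5) = 524.3
4) 1.2(290.1) + 1.6(108.4) = 521.6
5) 1.25(290.1) + 1.6(107.3) + 0.5(108.4) = 588.5
6) 0.85(290.1) - 0.7(121.5) = 161.5
Combination 5 governs: M_u = 588.5 kN·m.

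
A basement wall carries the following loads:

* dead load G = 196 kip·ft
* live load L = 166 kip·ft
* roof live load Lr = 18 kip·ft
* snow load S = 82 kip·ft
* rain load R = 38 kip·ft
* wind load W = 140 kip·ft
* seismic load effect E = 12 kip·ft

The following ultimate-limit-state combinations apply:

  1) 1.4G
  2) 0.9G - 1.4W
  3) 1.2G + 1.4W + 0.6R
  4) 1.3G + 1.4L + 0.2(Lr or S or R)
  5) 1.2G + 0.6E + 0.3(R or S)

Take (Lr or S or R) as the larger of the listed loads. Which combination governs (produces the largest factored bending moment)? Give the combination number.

Combination 4

(Lr or S or R) → S = 82 kip·ft; (R or S) → S = 82 kip·ft.
1) 1.4(196) = 274.40
2) 0.9(196) - 1.4(140) = 176.40 - 196.00 = -19.60
3) 1.2(196) + 1.4(140) + 0.6(38) = 235.20 + 196.00 + 22.80 = 454.00
4) 1.3(196) + 1.4(166) + 0.2(82) = 254.80 + 232.40 + 16.40 = 503.60
5) 1.2(196) + 0.6(12) + 0.3(82) = 235.20 + 7.20 + 24.60 = 267.00
The largest value is 503.60 kip·ft from combination 4.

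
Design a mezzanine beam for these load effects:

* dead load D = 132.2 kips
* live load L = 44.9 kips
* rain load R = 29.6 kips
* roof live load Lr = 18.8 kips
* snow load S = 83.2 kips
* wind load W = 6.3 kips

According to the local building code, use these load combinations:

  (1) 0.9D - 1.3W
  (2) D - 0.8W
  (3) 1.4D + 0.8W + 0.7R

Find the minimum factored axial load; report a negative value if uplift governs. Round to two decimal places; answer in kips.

(1) 0.9(132.2) - 1.3(6.3) = 118.98 - 8.19 = 110.79
(2) 1.0(132.2) - 0.8(6.3) = 132.20 - 5.04 = 127.16
(3) 1.4(132.2) + 0.8(6.3) + 0.7(29.6) = 185.08 + 5.04 + 20.72 = 210.84
Combination 1 gives the minimum: 110.79 kips.

110.79 kips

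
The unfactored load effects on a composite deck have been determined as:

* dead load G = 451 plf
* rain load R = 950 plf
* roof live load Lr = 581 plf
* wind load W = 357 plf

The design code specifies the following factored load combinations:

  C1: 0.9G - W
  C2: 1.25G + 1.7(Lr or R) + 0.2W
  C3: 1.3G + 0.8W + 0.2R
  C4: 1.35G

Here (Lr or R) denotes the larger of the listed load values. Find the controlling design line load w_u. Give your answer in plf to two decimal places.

2250.15 plf

(Lr or R) → R = 950 plf.
C1: 0.9(451) - 1.0(357) = 405.90 - 357.00 = 48.90
C2: 1.25(451) + 1.7(950) + 0.2(357) = 563.75 + 1615.00 + 71.40 = 2250.15
C3: 1.3(451) + 0.8(357) + 0.2(950) = 586.30 + 285.60 + 190.00 = 1061.90
C4: 1.35(451) = 608.85
Maximum is from combination 2.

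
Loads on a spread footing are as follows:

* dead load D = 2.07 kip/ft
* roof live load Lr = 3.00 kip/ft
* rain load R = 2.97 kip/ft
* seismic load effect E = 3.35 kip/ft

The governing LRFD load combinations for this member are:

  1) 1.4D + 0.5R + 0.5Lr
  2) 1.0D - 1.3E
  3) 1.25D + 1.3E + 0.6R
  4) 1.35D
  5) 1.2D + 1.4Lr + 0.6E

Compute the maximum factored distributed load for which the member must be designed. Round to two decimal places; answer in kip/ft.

1) 1.4(2.07) + 0.5(2.97) + 0.5(3.00) = 5.88
2) 1.0(2.07) - 1.3(3.35) = -2.29
3) 1.25(2.07) + 1.3(3.35) + 0.6(2.97) = 8.72
4) 1.35(2.07) = 2.79
5) 1.2(2.07) + 1.4(3.00) + 0.6(3.35) = 8.69
The controlling combination is 3, giving 8.72 kip/ft.

8.72 kip/ft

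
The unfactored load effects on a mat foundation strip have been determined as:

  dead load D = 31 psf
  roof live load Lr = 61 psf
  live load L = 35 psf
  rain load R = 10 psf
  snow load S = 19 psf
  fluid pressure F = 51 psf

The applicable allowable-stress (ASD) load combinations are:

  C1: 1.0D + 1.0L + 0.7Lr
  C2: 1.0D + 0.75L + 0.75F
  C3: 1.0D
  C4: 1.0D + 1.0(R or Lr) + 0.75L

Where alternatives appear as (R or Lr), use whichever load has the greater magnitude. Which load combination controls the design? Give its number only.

Combination 4

(R or Lr) → Lr = 61 psf.
C1: 1.0(31) + 1.0(35) + 0.7(61) = 108.7
C2: 1.0(31) + 0.75(35) + 0.75(51) = 95.5
C3: 1.0(31) = 31.0
C4: 1.0(31) + 1.0(61) + 0.75(35) = 118.3
The largest value is 118.3 psf from combination 4.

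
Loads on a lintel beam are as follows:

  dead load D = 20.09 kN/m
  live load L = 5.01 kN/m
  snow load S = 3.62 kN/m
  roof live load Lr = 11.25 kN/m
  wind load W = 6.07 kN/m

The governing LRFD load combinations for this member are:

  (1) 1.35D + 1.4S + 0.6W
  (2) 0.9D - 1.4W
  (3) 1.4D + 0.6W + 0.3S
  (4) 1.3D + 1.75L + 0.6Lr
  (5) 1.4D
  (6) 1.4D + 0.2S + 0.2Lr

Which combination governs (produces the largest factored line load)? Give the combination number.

(1) 1.35(20.09) + 1.4(3.62) + 0.6(6.07) = 27.12 + 5.07 + 3.64 = 35.83
(2) 0.9(20.09) - 1.4(6.07) = 18.08 - 8.50 = 9.58
(3) 1.4(20.09) + 0.6(6.07) + 0.3(3.62) = 32.85
(4) 1.3(20.09) + 1.75(5.01) + 0.6(11.25) = 41.63
(5) 1.4(20.09) = 28.13
(6) 1.4(20.09) + 0.2(3.62) + 0.2(11.25) = 28.13 + 0.72 + 2.25 = 31.10
The largest value is 41.63 kN/m from combination 4.

Combination 4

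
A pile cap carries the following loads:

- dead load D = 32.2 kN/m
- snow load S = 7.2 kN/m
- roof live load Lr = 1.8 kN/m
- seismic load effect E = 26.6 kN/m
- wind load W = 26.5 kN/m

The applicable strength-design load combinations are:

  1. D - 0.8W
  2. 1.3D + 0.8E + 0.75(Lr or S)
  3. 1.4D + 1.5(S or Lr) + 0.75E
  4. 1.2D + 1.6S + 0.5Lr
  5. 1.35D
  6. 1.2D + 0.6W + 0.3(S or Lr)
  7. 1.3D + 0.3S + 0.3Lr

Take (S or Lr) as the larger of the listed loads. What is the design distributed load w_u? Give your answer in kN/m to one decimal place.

(Lr or S) → S = 7.2 kN/m; (S or Lr) → S = 7.2 kN/m.
1. 1.0(32.2) - 0.8(26.5) = 11.0
2. 1.3(32.2) + 0.8(26.6) + 0.75(7.2) = 68.5
3. 1.4(32.2) + 1.5(7.2) + 0.75(26.6) = 75.8
4. 1.2(32.2) + 1.6(7.2) + 0.5(1.8) = 51.1
5. 1.35(32.2) = 43.5
6. 1.2(32.2) + 0.6(26.5) + 0.3(7.2) = 56.7
7. 1.3(32.2) + 0.3(7.2) + 0.3(1.8) = 44.6
Maximum is from combination 3.

75.8 kN/m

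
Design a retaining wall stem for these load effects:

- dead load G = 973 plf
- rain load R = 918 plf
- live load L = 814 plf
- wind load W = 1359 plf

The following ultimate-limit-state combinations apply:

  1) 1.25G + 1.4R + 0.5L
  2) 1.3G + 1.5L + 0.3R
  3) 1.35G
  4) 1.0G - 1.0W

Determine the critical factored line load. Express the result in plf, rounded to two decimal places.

2908.45 plf

1) 1.25(973) + 1.4(918) + 0.5(814) = 1216.25 + 1285.20 + 407.00 = 2908.45
2) 1.3(973) + 1.5(814) + 0.3(918) = 1264.90 + 1221.00 + 275.40 = 2761.30
3) 1.35(973) = 1313.55
4) 1.0(973) - 1.0(1359) = 973.00 - 1359.00 = -386.00
The controlling combination is 1, giving 2908.45 plf.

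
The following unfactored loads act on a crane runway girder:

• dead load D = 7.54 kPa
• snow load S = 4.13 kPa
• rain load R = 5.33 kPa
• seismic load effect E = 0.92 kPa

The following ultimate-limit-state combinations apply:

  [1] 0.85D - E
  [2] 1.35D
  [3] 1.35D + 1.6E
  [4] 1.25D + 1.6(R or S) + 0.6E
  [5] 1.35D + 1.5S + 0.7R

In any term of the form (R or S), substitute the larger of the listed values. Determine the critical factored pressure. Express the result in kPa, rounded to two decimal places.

(R or S) → R = 5.33 kPa.
[1] 0.85(7.54) - 1.0(0.92) = 5.49
[2] 1.35(7.54) = 10.18
[3] 1.35(7.54) + 1.6(0.92) = 11.65
[4] 1.25(7.54) + 1.6(5.33) + 0.6(0.92) = 18.51
[5] 1.35(7.54) + 1.5(4.13) + 0.7(5.33) = 20.11
The controlling combination is 5, giving 20.11 kPa.

20.11 kPa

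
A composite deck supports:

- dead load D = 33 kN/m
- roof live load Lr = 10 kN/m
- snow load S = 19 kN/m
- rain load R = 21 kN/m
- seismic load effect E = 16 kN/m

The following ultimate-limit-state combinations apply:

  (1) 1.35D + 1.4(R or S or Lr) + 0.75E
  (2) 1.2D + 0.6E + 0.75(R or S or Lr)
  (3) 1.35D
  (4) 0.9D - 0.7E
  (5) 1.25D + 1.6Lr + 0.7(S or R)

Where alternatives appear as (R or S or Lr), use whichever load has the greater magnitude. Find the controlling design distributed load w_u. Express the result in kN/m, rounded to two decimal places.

85.95 kN/m

(R or S or Lr) → R = 21 kN/m; (S or R) → R = 21 kN/m.
(1) 1.35(33) + 1.4(21) + 0.75(16) = 44.55 + 29.40 + 12.00 = 85.95
(2) 1.2(33) + 0.6(16) + 0.75(21) = 39.60 + 9.60 + 15.75 = 64.95
(3) 1.35(33) = 44.55
(4) 0.9(33) - 0.7(16) = 29.70 - 11.20 = 18.50
(5) 1.25(33) + 1.6(10) + 0.7(21) = 41.25 + 16.00 + 14.70 = 71.95
The controlling combination is 1, giving 85.95 kN/m.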